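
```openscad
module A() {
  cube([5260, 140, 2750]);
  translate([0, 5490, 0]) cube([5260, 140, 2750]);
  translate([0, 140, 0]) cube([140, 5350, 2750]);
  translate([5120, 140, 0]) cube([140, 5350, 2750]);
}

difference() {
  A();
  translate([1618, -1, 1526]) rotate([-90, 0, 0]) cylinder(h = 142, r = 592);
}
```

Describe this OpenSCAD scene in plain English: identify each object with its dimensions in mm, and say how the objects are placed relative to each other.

A is a box-shaped house frame (walls only): outside footprint 5260×5630 mm, wall height 2750 mm, wall thickness 140 mm. The two y-facing walls run the full x-width; the two x-facing walls fit between the inner faces of the y-facing walls.

The house frame has a circular hole of radius 592 mm through its front wall, centred at (x = 1618, z = 1526).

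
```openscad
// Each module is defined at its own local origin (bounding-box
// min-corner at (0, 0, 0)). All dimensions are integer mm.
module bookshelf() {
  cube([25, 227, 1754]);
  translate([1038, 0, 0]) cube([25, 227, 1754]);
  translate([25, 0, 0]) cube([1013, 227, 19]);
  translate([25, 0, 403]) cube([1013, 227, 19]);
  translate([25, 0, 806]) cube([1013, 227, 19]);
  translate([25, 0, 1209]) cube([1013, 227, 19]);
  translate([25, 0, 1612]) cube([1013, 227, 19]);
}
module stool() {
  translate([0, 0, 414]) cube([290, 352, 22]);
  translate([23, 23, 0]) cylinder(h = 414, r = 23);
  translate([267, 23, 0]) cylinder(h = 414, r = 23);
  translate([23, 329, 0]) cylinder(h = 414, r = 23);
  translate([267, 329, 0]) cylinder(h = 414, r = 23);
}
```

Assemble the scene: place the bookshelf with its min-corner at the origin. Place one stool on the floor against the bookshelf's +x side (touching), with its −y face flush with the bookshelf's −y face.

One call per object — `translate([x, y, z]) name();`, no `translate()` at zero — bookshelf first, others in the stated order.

bookshelf();
translate([1063, 0, 0]) stool();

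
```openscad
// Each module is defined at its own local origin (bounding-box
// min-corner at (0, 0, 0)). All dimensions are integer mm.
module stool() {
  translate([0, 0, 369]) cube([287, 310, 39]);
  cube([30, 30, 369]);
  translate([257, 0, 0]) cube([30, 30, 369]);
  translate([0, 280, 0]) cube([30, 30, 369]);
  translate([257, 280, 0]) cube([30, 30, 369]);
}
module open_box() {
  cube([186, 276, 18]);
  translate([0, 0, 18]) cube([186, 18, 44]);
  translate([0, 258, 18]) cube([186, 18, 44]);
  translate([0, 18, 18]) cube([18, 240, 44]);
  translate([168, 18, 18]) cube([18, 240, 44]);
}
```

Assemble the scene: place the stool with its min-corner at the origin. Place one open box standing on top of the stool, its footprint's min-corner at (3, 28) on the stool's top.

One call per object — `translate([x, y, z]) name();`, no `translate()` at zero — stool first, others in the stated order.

stool();
translate([3, 28, 408]) open_box();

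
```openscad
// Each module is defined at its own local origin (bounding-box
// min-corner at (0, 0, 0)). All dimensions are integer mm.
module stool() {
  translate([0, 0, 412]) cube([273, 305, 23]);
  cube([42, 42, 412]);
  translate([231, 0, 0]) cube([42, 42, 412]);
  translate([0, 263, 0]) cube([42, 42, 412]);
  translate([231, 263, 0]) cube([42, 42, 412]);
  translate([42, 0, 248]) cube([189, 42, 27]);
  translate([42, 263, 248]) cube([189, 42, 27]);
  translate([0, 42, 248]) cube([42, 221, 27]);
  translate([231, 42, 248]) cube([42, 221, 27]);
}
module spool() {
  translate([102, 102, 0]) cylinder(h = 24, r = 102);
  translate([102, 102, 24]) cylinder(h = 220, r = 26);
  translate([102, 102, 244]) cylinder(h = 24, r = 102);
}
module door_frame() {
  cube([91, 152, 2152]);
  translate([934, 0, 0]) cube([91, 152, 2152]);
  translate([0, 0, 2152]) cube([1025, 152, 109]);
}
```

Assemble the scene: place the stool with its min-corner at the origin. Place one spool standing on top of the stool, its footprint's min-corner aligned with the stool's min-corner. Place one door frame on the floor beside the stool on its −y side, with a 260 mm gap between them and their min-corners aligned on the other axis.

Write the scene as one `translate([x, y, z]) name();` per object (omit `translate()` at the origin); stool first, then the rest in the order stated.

stool();
translate([0, 0, 435]) spool();
translate([0, -412, 0]) door_frame();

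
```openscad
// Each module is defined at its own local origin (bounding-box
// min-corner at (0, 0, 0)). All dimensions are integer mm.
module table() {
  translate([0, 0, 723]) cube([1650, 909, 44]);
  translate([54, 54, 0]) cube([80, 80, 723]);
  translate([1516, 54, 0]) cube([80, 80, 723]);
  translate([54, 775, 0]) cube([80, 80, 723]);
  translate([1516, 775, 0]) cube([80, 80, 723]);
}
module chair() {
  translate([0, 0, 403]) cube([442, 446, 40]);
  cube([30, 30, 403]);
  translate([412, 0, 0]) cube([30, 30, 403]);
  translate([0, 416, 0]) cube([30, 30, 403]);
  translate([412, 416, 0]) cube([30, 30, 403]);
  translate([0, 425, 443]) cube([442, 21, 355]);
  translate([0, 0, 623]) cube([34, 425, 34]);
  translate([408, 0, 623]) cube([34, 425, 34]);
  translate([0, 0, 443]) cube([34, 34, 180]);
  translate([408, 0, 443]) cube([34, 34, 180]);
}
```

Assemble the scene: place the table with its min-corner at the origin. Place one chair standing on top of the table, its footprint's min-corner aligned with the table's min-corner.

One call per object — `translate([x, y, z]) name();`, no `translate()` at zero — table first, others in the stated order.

table();
translate([0, 0, 767]) chair();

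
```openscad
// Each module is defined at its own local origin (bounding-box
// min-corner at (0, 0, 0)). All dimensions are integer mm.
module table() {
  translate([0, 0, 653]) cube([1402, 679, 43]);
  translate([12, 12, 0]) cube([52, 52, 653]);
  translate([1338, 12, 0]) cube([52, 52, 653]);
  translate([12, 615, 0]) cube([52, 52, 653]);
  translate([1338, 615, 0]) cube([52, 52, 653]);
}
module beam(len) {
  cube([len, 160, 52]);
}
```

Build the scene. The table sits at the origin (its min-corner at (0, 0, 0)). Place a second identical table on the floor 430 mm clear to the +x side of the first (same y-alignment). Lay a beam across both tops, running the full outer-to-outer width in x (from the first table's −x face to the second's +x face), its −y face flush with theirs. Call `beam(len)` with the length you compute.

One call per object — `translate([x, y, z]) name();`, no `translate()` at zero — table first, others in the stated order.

table();
translate([1832, 0, 0]) table();
translate([0, 0, 696]) beam(3234);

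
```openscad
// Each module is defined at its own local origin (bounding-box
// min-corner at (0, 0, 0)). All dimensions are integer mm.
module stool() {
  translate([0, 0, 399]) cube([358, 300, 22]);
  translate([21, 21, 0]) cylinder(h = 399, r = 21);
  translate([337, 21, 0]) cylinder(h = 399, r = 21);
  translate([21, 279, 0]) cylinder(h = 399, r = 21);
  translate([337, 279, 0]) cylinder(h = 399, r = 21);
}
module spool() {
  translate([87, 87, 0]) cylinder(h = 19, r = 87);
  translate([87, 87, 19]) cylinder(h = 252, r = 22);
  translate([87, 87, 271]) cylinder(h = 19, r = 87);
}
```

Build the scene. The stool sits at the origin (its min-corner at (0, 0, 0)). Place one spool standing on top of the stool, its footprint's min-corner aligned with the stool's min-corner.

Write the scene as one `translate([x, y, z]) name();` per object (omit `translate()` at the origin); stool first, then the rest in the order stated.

stool();
translate([0, 0, 421]) spool();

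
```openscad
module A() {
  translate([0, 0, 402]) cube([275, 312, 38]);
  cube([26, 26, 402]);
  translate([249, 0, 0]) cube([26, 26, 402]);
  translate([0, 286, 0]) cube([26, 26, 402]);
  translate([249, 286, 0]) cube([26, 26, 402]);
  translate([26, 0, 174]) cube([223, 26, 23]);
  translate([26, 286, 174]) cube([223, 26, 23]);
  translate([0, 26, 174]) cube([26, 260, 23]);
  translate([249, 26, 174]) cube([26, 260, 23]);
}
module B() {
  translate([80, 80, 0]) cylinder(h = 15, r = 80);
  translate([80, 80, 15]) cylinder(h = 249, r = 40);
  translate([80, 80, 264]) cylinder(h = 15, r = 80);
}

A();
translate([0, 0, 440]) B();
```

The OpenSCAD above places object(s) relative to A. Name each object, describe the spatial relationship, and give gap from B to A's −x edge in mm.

The spool's min-x is at 0; the stool's min-x is 0; gap = 0 mm.

A is a stool. B is a spool. The spool is on top of the stool. The gap from the spool to the stool's −x edge is 0 mm.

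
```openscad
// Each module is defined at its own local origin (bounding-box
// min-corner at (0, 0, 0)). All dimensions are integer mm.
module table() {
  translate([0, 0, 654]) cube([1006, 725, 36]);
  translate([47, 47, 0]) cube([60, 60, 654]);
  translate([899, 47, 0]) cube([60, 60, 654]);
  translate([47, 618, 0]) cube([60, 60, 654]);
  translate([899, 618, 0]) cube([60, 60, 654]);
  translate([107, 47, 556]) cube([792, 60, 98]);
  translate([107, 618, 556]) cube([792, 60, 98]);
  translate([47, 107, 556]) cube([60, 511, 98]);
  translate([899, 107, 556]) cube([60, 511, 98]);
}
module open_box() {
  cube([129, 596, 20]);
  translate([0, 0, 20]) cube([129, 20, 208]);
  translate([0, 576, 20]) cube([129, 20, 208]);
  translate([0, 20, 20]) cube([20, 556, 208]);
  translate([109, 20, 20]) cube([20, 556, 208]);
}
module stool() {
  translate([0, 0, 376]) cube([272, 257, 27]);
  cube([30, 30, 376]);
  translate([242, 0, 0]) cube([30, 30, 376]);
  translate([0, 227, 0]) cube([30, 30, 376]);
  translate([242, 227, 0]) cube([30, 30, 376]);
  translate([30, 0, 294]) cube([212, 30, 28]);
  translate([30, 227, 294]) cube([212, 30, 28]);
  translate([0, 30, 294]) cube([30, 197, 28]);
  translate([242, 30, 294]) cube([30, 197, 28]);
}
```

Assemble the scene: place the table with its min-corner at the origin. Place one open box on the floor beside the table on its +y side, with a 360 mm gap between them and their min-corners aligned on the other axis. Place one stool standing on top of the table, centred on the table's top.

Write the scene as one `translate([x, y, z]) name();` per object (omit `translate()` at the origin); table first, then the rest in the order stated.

table();
translate([0, 1085, 0]) open_box();
translate([367, 234, 690]) stool();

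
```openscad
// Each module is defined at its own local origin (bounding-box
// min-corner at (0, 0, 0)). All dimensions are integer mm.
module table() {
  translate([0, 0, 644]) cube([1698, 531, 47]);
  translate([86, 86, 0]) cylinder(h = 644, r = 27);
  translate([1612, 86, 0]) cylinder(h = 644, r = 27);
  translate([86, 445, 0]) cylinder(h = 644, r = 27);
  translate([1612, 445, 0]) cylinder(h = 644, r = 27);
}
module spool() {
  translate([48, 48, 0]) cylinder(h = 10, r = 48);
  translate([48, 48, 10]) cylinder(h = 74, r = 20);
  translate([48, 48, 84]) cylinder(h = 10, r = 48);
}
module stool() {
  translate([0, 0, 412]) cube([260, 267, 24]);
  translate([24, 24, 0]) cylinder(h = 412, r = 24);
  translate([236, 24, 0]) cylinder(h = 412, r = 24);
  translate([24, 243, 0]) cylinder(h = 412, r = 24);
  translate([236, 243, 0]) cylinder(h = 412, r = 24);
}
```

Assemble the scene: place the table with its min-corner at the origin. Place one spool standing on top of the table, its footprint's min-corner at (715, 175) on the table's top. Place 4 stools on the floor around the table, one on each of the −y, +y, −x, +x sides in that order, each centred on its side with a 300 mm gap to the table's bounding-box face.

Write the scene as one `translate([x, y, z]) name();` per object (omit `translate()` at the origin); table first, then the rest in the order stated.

table();
translate([715, 175, 691]) spool();
translate([719, -567, 0]) stool();
translate([719, 831, 0]) stool();
translate([-560, 132, 0]) stool();
translate([1998, 132, 0]) stool();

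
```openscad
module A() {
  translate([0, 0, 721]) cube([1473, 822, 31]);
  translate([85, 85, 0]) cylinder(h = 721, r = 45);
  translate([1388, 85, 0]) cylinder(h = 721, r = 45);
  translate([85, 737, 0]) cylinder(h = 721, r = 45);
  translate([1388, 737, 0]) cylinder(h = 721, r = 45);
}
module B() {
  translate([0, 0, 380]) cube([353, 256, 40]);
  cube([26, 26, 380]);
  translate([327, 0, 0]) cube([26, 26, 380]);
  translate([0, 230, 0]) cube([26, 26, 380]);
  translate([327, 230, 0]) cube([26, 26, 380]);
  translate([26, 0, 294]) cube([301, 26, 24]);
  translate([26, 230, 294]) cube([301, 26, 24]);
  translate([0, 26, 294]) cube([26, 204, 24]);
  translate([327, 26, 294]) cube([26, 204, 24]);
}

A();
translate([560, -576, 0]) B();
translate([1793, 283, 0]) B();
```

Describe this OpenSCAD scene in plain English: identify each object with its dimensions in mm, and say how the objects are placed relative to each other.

A is a table with a 1473×822 mm rectangular top, 31 mm thick, top surface at z = 752 mm, supported by four round legs of 90 mm diameter, each leg's bounding box inset 40 mm from the nearest pair of top edges, running from the floor.

B is a four-legged stool. The seat is 353×256 mm, 40 mm thick, top at z = 420 mm. It stands on four square legs, each 26×26 mm in cross-section, from z = 0 to the seat underside, each flush with a corner of the seat. Four stretchers, 26 mm wide and 24 mm tall, connect adjacent legs with their undersides at z = 294 mm, each running between the inner faces of the legs it joins and aligned with the legs' outer faces on the other axis.

Two stools sit around the table at the −y, +x sides.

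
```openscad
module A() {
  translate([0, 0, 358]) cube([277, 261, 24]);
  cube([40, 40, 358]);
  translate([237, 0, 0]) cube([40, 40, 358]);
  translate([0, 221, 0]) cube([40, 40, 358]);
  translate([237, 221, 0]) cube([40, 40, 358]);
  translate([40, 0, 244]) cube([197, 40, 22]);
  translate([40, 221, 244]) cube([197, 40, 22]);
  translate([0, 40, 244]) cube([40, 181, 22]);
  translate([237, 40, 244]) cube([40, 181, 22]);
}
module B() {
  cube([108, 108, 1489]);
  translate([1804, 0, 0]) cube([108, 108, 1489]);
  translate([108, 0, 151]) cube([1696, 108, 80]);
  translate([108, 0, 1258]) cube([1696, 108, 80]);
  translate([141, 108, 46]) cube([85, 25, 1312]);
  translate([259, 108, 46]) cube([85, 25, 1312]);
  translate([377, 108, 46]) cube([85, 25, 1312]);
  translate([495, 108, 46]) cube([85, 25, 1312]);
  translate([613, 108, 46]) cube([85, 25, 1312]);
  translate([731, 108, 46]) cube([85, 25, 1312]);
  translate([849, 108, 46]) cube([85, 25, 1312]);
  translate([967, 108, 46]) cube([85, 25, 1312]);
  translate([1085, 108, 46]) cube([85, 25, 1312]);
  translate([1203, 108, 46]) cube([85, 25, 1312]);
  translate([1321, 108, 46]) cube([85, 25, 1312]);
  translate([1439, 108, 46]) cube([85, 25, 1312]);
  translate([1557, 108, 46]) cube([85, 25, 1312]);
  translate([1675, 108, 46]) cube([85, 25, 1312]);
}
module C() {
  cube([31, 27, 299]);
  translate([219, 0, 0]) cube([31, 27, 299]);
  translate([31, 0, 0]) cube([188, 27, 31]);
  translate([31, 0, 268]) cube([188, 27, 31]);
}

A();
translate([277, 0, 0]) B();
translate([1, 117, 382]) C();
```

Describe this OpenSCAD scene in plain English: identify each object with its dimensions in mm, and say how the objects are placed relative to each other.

A is a simple wooden stool: a rectangular seat 277 mm (x) by 261 mm (y), 24 mm thick, top face at z = 382 mm, on four square legs, each 40×40 mm in cross-section. The legs rest on z = 0, each flush with a corner of the seat. Four stretchers, 40 mm wide and 22 mm tall, connect adjacent legs with their undersides at z = 244 mm, each running between the inner faces of the legs it joins and aligned with the legs' outer faces on the other axis.

B is a fence section. Two 108×108 mm posts, 1489 mm tall, stand on the floor with a clear span of 1696 mm between their inner faces. Two horizontal rails of 108×80 mm section span the gap between the posts with their undersides at z = 151 mm and z = 1258 mm, flush with the posts' −y face. 14 pickets, each 85 mm wide, 25 mm thick and 1312 mm tall, are fixed to the +y face of the rails with their bottoms at z = 46 mm, evenly spaced across the span with equal gaps (rounded down to the nearest mm) at the −x end and between each pair — any rounding remainder accumulates at the +x end.

C is a rectangular picture frame lying in the x–z plane (depth along y). The opening is 188 mm wide (x) by 237 mm tall (z), surrounded by a border 31 mm wide on all four sides. The frame is 27 mm deep and is made of two full-height vertical stiles with two horizontal rails fitted between them.

The fence section is against the stool's +x side, with their −y faces flush. The picture frame is on top of the stool.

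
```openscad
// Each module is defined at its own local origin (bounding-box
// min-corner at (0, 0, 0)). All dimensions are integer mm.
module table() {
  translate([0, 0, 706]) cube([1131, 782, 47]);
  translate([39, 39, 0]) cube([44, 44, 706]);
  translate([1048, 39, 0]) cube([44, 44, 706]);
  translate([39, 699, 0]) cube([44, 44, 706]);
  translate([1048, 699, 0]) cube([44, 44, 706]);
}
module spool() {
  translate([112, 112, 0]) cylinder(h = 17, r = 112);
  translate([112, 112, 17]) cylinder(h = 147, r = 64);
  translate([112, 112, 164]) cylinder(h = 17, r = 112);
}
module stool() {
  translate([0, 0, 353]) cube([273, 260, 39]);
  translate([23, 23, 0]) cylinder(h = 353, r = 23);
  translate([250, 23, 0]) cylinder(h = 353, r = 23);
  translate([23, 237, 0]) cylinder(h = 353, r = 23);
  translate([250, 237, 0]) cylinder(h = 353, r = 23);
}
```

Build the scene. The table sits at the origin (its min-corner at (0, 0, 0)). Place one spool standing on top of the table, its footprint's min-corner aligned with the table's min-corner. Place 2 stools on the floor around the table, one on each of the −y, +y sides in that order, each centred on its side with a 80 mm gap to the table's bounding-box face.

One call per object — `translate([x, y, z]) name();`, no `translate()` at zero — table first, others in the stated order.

table();
translate([0, 0, 753]) spool();
translate([429, -340, 0]) stool();
translate([429, 862, 0]) stool();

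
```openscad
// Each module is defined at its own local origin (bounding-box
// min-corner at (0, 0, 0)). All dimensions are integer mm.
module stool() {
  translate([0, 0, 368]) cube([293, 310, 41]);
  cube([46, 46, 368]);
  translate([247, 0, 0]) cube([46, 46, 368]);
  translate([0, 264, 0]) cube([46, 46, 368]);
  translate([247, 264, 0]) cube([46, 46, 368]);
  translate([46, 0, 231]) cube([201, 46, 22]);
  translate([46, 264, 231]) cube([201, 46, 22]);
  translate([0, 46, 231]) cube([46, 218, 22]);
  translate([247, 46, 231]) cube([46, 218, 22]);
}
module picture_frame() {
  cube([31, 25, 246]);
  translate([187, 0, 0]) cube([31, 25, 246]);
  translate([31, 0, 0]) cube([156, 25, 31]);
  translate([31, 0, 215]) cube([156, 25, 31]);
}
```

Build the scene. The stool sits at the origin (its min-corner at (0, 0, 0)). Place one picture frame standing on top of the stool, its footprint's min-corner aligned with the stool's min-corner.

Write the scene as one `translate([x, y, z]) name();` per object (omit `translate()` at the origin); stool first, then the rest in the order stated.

stool();
translate([0, 0, 409]) picture_frame();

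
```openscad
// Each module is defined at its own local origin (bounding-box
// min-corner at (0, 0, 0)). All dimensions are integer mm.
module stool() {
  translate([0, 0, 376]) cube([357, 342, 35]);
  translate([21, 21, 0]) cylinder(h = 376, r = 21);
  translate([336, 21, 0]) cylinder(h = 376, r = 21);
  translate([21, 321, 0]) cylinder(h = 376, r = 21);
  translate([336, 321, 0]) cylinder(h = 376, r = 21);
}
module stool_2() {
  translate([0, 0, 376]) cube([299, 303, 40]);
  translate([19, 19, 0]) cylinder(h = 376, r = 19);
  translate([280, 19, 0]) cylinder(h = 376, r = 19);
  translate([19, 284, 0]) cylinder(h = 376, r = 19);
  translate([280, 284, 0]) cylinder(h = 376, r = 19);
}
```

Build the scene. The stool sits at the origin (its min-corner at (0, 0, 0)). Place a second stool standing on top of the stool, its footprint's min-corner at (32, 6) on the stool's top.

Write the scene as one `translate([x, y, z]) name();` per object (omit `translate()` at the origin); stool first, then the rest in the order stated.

stool();
translate([32, 6, 411]) stool_2();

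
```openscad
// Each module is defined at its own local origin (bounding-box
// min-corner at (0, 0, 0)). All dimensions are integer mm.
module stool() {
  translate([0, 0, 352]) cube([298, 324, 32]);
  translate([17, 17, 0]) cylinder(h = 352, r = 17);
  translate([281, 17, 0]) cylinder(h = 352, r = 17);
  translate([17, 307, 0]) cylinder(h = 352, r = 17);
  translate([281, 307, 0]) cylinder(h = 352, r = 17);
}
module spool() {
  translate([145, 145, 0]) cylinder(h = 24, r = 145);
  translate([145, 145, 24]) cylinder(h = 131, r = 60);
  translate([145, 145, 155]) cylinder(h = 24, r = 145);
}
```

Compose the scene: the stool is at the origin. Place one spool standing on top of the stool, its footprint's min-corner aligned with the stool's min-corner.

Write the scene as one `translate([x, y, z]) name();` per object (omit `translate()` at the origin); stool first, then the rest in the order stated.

stool();
translate([0, 0, 384]) spool();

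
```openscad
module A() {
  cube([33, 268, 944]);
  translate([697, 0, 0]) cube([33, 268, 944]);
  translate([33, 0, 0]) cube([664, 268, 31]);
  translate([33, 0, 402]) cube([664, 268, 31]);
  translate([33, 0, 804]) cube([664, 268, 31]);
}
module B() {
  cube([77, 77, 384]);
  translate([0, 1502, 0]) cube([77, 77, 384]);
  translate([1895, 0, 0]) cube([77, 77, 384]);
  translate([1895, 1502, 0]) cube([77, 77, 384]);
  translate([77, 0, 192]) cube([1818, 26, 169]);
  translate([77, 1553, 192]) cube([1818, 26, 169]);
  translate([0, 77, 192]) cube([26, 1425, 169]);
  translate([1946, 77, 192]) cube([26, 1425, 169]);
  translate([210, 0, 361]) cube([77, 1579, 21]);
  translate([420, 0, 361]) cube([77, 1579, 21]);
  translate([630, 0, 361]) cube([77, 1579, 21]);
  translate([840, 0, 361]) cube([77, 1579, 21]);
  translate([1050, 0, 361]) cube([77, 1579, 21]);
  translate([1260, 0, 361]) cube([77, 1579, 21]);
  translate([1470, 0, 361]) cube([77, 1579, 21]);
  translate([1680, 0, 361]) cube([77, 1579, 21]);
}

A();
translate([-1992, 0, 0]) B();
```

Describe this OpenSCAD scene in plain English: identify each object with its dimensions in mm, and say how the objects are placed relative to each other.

A is an open bookshelf. Two side panels, each 33 mm thick, 268 mm deep and 944 mm tall, stand 730 mm apart (outside-to-outside). Between them sit 3 shelves, each 31 mm thick and 268 mm deep, spanning the full gap between the sides. The bottom shelf rests on the floor (its underside at z = 0) and the clear gap between one shelf's top and the next shelf's underside is 371 mm.

B is a bed frame 1972 mm long (x) by 1579 mm wide (y). Four 77×77 mm corner posts, 384 mm tall, at the corners of the footprint. Four rails of 26 mm thickness and 169 mm height run between adjacent posts with their undersides at z = 192 mm, their outer faces flush with the outside of the frame (the two x-running rails run between the posts' inner faces; the two y-running rails run between the posts' inner faces). 8 slats, each 77 mm wide (x) and 21 mm thick, lie across the top of the two x-running rails, running the full 1579 mm width of the frame in y; the slats are evenly spaced along x between the inner faces of the end posts with equal gaps (rounded down to the nearest mm) at the −x end and between each pair — any rounding remainder accumulates at the +x end.

The bed frame is on the floor beside the bookshelf on its −x side.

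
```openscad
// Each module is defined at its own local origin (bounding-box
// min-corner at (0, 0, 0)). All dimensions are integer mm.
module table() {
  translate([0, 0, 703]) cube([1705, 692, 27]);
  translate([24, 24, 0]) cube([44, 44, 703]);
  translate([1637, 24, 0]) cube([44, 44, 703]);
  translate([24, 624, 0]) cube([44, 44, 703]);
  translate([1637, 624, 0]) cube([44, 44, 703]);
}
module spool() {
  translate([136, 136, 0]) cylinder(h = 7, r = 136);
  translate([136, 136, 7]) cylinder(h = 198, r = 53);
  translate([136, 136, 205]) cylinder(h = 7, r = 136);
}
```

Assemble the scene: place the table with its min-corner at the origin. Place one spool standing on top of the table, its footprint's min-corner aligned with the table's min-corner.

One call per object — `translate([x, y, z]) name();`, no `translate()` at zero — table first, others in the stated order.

table();
translate([0, 0, 730]) spool();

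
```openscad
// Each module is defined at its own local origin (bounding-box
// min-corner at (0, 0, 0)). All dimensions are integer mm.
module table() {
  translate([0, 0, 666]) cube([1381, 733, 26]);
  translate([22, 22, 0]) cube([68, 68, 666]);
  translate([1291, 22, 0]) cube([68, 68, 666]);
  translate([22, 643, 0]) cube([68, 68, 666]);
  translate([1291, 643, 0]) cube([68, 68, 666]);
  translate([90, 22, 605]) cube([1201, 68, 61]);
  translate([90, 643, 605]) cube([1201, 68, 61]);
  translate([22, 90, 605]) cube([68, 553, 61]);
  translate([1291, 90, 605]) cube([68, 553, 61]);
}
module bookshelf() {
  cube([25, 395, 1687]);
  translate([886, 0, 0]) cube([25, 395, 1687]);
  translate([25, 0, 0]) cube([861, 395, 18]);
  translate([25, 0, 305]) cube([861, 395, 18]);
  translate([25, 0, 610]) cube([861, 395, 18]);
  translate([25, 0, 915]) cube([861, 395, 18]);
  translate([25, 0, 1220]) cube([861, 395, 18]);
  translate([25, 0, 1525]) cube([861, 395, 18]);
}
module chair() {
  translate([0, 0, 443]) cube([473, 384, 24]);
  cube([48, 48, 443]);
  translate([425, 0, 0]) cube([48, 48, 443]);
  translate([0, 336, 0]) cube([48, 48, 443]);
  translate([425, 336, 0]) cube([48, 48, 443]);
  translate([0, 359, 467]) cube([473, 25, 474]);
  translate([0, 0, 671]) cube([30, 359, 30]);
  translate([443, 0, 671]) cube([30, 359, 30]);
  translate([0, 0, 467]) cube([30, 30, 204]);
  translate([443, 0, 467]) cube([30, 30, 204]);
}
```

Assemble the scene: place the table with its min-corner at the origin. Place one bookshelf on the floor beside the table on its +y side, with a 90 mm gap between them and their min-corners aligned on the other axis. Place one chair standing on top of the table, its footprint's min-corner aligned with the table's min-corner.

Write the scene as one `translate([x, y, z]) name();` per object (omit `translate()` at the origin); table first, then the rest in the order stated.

table();
translate([0, 823, 0]) bookshelf();
translate([0, 0, 692]) chair();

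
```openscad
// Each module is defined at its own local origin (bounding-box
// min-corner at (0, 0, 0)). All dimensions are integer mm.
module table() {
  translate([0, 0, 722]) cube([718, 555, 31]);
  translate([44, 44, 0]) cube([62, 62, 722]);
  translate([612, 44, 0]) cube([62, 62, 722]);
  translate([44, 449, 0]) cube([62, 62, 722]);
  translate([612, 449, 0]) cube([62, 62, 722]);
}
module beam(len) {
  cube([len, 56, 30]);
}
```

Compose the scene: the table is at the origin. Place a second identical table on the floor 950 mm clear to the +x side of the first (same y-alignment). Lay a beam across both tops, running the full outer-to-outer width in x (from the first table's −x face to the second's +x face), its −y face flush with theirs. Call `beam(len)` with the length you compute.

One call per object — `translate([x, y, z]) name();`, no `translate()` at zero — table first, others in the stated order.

table();
translate([1668, 0, 0]) table();
translate([0, 0, 753]) beam(2386);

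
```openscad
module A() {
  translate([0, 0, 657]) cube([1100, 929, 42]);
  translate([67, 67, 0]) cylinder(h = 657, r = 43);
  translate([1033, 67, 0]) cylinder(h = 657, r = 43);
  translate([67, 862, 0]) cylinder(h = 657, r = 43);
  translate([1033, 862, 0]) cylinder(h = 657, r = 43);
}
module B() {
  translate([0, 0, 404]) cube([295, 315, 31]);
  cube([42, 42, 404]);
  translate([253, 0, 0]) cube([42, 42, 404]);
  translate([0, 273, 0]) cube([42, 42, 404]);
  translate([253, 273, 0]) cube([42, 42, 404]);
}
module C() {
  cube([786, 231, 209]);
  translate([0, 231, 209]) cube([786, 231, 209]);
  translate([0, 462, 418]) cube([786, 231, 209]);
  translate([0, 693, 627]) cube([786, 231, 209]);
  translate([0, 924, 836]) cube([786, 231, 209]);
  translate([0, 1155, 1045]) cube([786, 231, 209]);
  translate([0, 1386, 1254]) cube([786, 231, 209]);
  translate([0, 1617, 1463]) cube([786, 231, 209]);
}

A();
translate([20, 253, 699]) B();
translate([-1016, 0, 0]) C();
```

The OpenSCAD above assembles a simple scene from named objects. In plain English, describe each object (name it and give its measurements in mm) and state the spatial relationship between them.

A is a table: top 1100 mm (x) × 929 mm (y), 42 mm thick, upper face at z = 699 mm, on four round legs of 86 mm diameter, each leg's bounding box inset 24 mm from the nearest pair of top edges, running from z = 0 to the bottom of the top.

B is a four-legged stool. The seat is a 295×315×31 mm slab whose top surface is at z = 435 mm; four square legs, each 42×42 mm in cross-section, run from the floor (z = 0) to the underside of the seat, each flush with a corner of the seat.

C is a run of 8 identical solid stair steps. Each tread is 786×231 mm and each step block is 209 mm high. Step 1 rests on the floor; step k is offset from step 1 by (k−1)×231 mm in y and (k−1)×209 mm in z.

The stool is on top of the table. The staircase is on the floor beside the table on its −x side.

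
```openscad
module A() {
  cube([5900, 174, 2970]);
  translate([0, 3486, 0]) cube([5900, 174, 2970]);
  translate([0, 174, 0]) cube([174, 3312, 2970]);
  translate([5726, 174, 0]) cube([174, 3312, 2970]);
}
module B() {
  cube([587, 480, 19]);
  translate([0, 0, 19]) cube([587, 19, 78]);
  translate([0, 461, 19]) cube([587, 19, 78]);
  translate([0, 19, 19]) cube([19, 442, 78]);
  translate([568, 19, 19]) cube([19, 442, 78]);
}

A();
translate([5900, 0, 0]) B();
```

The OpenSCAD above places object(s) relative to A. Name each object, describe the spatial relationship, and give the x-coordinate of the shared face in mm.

A is a house frame. B is an open box. The open box is against the house frame's +x side, with their −y faces flush. The x-coordinate of the shared face is 5900 mm.

The house frame's +x face and the open box's −x face are both at x = 5900 mm.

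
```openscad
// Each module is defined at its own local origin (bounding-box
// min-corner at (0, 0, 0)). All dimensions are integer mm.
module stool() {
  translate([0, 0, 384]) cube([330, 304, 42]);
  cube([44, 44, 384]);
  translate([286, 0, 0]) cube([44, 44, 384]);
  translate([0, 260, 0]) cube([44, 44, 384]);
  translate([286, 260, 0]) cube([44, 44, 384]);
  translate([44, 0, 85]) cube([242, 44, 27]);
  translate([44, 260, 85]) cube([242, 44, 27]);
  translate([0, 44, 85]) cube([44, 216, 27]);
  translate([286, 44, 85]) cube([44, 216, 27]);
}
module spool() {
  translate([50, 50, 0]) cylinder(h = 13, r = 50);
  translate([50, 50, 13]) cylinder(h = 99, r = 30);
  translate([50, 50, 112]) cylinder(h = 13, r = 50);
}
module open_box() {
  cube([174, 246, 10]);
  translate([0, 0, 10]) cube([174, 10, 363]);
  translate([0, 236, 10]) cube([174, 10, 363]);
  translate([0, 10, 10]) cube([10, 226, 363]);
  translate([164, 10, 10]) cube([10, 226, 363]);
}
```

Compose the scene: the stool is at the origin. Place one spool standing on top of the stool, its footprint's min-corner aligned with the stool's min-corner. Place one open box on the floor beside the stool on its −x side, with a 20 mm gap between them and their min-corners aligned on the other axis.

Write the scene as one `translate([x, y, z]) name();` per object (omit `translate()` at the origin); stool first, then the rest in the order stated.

stool();
translate([0, 0, 426]) spool();
translate([-194, 0, 0]) open_box();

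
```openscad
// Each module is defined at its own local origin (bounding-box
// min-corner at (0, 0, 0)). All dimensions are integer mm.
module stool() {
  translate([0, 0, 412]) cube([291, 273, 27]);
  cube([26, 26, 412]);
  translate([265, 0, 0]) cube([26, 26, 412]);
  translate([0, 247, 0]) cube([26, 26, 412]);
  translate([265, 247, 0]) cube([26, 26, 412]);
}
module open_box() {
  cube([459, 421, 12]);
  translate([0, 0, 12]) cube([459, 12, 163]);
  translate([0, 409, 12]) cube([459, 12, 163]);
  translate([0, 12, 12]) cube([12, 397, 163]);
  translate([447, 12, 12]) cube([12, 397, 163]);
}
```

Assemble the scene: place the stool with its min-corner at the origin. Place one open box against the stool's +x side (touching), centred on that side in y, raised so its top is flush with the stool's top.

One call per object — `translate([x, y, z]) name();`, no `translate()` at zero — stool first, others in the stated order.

stool();
translate([291, -74, 264]) open_box();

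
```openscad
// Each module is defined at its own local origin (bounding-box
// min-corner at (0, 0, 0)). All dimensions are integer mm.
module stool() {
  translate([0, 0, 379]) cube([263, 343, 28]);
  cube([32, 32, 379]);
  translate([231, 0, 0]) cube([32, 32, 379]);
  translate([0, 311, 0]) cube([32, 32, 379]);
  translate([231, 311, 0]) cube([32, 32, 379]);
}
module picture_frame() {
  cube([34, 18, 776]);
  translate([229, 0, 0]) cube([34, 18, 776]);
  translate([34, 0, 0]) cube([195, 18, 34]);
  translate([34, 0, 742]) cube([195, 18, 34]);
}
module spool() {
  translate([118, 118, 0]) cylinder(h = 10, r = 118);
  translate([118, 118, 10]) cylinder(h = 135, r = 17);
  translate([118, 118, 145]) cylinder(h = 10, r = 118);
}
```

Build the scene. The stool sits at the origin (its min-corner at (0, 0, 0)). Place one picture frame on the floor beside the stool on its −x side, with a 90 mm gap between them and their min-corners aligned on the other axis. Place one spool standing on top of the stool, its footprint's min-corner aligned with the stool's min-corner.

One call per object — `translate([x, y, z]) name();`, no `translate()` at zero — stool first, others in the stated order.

stool();
translate([-353, 0, 0]) picture_frame();
translate([0, 0, 407]) spool();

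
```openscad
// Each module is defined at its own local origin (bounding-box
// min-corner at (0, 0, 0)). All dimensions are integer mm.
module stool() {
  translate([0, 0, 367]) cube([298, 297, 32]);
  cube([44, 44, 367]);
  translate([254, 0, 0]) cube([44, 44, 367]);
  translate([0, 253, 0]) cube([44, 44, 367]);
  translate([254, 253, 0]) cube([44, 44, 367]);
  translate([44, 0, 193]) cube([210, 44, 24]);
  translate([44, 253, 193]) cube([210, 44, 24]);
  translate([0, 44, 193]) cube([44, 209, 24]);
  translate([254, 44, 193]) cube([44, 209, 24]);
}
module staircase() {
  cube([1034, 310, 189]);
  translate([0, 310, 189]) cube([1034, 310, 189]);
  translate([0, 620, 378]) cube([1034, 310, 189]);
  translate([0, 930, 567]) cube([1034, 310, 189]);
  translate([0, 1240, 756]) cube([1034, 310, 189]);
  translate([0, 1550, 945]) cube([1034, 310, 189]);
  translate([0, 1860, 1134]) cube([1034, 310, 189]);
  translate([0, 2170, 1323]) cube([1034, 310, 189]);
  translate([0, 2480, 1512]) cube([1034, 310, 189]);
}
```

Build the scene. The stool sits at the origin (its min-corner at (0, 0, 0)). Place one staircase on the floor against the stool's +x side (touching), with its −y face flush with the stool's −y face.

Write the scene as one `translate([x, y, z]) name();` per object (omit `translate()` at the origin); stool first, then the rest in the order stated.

stool();
translate([298, 0, 0]) staircase();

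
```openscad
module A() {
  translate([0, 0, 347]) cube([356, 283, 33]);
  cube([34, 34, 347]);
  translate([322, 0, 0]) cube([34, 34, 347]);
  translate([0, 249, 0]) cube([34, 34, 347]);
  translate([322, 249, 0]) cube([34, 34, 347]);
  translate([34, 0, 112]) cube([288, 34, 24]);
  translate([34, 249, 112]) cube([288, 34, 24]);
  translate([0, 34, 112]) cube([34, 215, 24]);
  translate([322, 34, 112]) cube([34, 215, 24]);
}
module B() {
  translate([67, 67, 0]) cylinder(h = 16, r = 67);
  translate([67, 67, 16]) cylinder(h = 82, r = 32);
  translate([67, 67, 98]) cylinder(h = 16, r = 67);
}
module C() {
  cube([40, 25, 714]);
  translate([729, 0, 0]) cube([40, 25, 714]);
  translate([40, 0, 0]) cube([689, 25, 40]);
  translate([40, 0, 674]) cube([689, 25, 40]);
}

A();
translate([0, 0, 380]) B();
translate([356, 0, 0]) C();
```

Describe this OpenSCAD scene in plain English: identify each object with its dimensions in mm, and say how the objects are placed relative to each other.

A is a four-legged stool. The seat is 356×283 mm, 33 mm thick, top at z = 380 mm. It stands on four square legs, each 34×34 mm in cross-section, from z = 0 to the seat underside, each flush with a corner of the seat. Four stretchers, 34 mm wide and 24 mm tall, connect adjacent legs with their undersides at z = 112 mm, each running between the inner faces of the legs it joins and aligned with the legs' outer faces on the other axis.

B is a spool: two coaxial disc flanges of radius 67 mm and thickness 16 mm, joined by a core cylinder of radius 32 mm and height 82 mm. The lower flange rests on z = 0 and the three cylinders share a vertical axis.

C is a picture frame with a 689×634 mm rectangular opening (x by z) and a uniform 40 mm border on every side. Frame depth is 25 mm along y. It is built from two vertical stiles running the full outside height and two horizontal rails spanning the gap between the stiles.

The spool is on top of the stool. The picture frame is against the stool's +x side, with their −y faces flush.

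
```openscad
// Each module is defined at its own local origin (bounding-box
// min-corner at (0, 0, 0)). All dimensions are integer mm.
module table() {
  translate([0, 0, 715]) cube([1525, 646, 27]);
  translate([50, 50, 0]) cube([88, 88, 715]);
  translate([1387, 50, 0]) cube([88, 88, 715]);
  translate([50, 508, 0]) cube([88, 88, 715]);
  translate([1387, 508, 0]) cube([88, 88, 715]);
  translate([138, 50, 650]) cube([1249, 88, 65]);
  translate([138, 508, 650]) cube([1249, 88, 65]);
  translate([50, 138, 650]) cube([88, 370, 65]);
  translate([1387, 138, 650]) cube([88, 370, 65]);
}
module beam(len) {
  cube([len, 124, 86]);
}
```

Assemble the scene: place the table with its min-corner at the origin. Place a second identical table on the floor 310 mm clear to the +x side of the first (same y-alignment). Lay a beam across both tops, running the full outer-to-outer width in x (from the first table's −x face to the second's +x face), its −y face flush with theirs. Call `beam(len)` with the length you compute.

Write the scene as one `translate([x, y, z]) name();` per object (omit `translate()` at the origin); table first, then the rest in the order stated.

table();
translate([1835, 0, 0]) table();
translate([0, 0, 742]) beam(3360);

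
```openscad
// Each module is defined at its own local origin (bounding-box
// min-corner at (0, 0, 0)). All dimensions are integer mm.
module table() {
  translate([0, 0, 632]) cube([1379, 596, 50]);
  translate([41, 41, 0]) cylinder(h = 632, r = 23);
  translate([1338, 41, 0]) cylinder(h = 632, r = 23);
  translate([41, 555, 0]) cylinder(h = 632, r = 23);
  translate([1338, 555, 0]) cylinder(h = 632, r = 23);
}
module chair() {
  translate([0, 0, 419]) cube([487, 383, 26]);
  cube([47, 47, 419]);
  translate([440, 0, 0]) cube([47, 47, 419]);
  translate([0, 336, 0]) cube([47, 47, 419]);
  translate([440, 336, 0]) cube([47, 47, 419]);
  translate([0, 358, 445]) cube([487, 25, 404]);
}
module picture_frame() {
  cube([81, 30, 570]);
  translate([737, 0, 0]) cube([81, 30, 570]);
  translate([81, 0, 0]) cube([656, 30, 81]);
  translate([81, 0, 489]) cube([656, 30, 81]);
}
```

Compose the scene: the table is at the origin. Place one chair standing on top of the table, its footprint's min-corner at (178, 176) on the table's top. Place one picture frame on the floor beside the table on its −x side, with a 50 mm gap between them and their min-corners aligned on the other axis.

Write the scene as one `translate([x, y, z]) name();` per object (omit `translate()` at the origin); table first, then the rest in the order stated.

table();
translate([178, 176, 682]) chair();
translate([-868, 0, 0]) picture_frame();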